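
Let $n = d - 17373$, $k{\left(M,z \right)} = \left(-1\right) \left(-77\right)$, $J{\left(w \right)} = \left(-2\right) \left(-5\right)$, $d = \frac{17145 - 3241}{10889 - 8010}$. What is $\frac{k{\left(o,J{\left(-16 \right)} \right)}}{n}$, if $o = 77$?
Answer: $- \frac{221683}{50002963} \approx -0.0044334$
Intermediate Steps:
$d = \frac{13904}{2879} \approx 4.8295$
$J{\left(w \right)} = 10$
$k{\left(M,z \right)} = 77$
$n = - \frac{50002963}{2879}$ ($n = \frac{13904}{2879} - 17373 = - \frac{50002963}{2879} \approx -17368.0$)
$\frac{k{\left(o,J{\left(-16 \right)} \right)}}{n} = \frac{77}{- \frac{50002963}{2879}} = 77 \left(- \frac{2879}{50002963}\right) = - \frac{221683}{50002963}$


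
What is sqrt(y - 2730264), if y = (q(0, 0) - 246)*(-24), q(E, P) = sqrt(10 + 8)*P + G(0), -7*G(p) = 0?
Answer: 2*I*sqrt(681090) ≈ 1650.6*I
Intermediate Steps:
G(p) = 0 (G(p) = -1/7*0 = 0)
q(E, P) = 3*P*sqrt(2) (q(E, P) = sqrt(10 + 8)*P + 0 = sqrt(18)*P + 0 = (3*sqrt(2))*P + 0 = 3*P*sqrt(2) + 0 = 3*P*sqrt(2))
y = 5904 (y = (3*0*sqrt(2) - 246)*(-24) = (0 - 246)*(-24) = -246*(-24) = 5904)
sqrt(y - 2730264) = sqrt(5904 - 2730264) = sqrt(-2724360) = 2*I*sqrt(681090)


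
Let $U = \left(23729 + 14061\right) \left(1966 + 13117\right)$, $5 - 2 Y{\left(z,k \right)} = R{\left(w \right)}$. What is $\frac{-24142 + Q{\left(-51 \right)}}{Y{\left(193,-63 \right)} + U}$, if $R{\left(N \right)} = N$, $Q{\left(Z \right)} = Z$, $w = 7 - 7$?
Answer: $- \frac{48386}{1139973145} \approx -4.2445 \cdot 10^{-5}$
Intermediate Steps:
$w = 0$
$Y{\left(z,k \right)} = \frac{5}{2}$ ($Y{\left(z,k \right)} = \frac{5}{2} - 0 = \frac{5}{2} + 0 = \frac{5}{2}$)
$U = 569986570$ ($U = 37790 \cdot 15083 = 569986570$)
$\frac{-24142 + Q{\left(-51 \right)}}{Y{\left(193,-63 \right)} + U} = \frac{-24142 - 51}{\frac{5}{2} + 569986570} = - \frac{24193}{\frac{1139973145}{2}} = \left(-24193\right) \frac{2}{1139973145} = - \frac{48386}{1139973145}$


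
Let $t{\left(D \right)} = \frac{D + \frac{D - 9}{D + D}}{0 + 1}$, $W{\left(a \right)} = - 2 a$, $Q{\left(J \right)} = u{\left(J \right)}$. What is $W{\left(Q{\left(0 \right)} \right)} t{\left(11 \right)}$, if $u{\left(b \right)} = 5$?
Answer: $- \frac{1220}{11} \approx -110.91$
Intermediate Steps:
$Q{\left(J \right)} = 5$
$t{\left(D \right)} = D + \frac{-9 + D}{2 D}$ ($t{\left(D \right)} = \frac{D + \frac{-9 + D}{2 D}}{1} = \left(D + \left(-9 + D\right) \frac{1}{2 D}\right) 1 = \left(D + \frac{-9 + D}{2 D}\right) 1 = D + \frac{-9 + D}{2 D}$)
$W{\left(Q{\left(0 \right)} \right)} t{\left(11 \right)} = \left(-2\right) 5 \left(\frac{1}{2} + 11 - \frac{9}{2 \cdot 11}\right) = - 10 \left(\frac{1}{2} + 11 - \frac{9}{22}\right) = \left(-10\right) \frac{122}{11} = - \frac{1220}{11}$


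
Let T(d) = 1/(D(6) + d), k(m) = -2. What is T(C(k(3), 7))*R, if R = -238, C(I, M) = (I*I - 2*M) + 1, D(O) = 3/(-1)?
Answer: 119/6 ≈ 19.833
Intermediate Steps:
D(O) = -3 (D(O) = 3*(-1) = -3)
C(I, M) = 1 + I² - 2*M (C(I, M) = (I² - 2*M) + 1 = 1 + I² - 2*M)
T(d) = 1/(-3 + d)
T(C(k(3), 7))*R = -238/(-3 + (1 + (-2)² - 2*7)) = -238/(-3 + (1 + 4 - 14)) = -238/(-3 - 9) = -238/(-12) = -1/12*(-238) = 119/6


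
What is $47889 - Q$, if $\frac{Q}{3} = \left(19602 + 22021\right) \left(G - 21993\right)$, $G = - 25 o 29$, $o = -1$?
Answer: $2655761781$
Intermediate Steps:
$G = 725$ ($G = \left(-25\right) \left(-1\right) 29 = 25 \cdot 29 = 725$)
$Q = -2655713892$ ($Q = 3 \left(19602 + 22021\right) \left(725 - 21993\right) = 3 \cdot 41623 \left(-21268\right) = 3 \left(-885237964\right) = -2655713892$)
$47889 - Q = 47889 - -2655713892 = 47889 + 2655713892 = 2655761781$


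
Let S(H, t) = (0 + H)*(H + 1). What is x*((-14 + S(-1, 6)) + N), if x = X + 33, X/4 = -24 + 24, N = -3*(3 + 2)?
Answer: -957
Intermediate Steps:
S(H, t) = H*(1 + H)
N = -15 (N = -3*5 = -15)
X = 0 (X = 4*(-24 + 24) = 4*0 = 0)
x = 33 (x = 0 + 33 = 33)
x*((-14 + S(-1, 6)) + N) = 33*((-14 - (1 - 1)) - 15) = 33*((-14 - 1*0) - 15) = 33*((-14 + 0) - 15) = 33*(-14 - 15) = 33*(-29) = -957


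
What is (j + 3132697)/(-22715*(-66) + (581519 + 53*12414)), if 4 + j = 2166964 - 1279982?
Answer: 4019675/2738651 ≈ 1.4678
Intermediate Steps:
j = 886978 (j = -4 + (2166964 - 1279982) = -4 + 886982 = 886978)
(j + 3132697)/(-22715*(-66) + (581519 + 53*12414)) = (886978 + 3132697)/(-22715*(-66) + (581519 + 53*12414)) = 4019675/(1499190 + (581519 + 657942)) = 4019675/(1499190 + 1239461) = 4019675/2738651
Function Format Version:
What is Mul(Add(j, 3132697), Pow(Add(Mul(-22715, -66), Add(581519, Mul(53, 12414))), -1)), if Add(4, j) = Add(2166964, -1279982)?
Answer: Rational(4019675, 2738651) ≈ 1.4678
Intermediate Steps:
j = 886978 (j = Add(-4, Add(2166964, -1279982)) = Add(-4, 886982) = 886978)
Mul(Add(j, 3132697), Pow(Add(Mul(-22715, -66), Add(581519, Mul(53, 12414))), -1)) = Mul(Add(886978, 3132697), Pow(Add(Mul(-22715, -66), Add(581519, Mul(53, 12414))), -1)) = Mul(4019675, Pow(Add(1499190, Add(581519, 657942)), -1)) = Mul(4019675, Pow(Add(1499190, 1239461), -1)) = Mul(4019675, Pow(2738651, -1)) = Mul(4019675, Rational(1, 2738651)) = Rational(4019675, 2738651)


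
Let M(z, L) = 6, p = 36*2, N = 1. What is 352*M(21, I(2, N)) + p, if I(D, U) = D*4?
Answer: 2184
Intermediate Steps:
I(D, U) = 4*D
p = 72
352*M(21, I(2, N)) + p = 352*6 + 72 = 2112 + 72 = 2184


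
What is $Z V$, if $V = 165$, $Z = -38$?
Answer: $-6270$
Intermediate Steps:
$Z V = \left(-38\right) 165 = -6270$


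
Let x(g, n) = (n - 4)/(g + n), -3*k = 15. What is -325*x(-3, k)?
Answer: -2925/8 ≈ -365.63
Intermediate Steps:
k = -5 (k = -⅓*15 = -5)
x(g, n) = (-4 + n)/(g + n)
-325*x(-3, k) = -325*(-4 - 5)/(-3 - 5) = -325*(-9)/(-8) = -(-325)*(-9)/8 = -325*9/8 = -2925/8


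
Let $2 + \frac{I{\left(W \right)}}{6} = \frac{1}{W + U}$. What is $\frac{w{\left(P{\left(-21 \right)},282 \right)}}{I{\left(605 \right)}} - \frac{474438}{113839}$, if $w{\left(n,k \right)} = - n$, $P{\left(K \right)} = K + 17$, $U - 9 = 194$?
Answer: $- \frac{2482615934}{551549955} \approx -4.5012$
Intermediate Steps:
$U = 203$ ($U = 9 + 194 = 203$)
$P{\left(K \right)} = 17 + K$
$I{\left(W \right)} = -12 + \frac{6}{203 + W}$ ($I{\left(W \right)} = -12 + \frac{6}{W + 203} = -12 + \frac{6}{203 + W}$)
$\frac{w{\left(P{\left(-21 \right)},282 \right)}}{I{\left(605 \right)}} - \frac{474438}{113839} = \frac{\left(-1\right) \left(17 - 21\right)}{6 \frac{1}{203 + 605} \left(-405 - 1210\right)} - \frac{474438}{113839} = \frac{\left(-1\right) \left(-4\right)}{6 \cdot \frac{1}{808} \left(-405 - 1210\right)} - \frac{474438}{113839} = \frac{4}{6 \cdot \frac{1}{808} \left(-1615\right)} - \frac{474438}{113839} = \frac{4}{- \frac{4845}{404}} - \frac{474438}{113839} = 4 \left(- \frac{404}{4845}\right) - \frac{474438}{113839} = - \frac{1616}{4845} - \frac{474438}{113839} = - \frac{2482615934}{551549955}$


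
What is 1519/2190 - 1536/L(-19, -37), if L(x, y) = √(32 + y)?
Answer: 1519/2190 + 1536*I*√5/5 ≈ 0.69361 + 686.92*I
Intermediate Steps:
1519/2190 - 1536/L(-19, -37) = 1519/2190 - 1536/√(32 - 37) = 1519*(1/2190) - 1536*(-I*√5/5) = 1519/2190 - 1536*(-I*√5/5) = 1519/2190 - (-1536)*I*√5/5 = 1519/2190 + 1536*I*√5/5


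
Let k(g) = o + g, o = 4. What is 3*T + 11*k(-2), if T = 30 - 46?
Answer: -26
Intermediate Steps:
T = -16
k(g) = 4 + g
3*T + 11*k(-2) = 3*(-16) + 11*(4 - 2) = -48 + 11*2 = -48 + 22 = -26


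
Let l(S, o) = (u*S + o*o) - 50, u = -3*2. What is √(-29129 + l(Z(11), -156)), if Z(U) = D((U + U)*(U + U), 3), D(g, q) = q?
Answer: I*√4861 ≈ 69.721*I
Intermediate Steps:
u = -6
Z(U) = 3
l(S, o) = -50 + o² - 6*S (l(S, o) = (-6*S + o*o) - 50 = (-6*S + o²) - 50 = (o² - 6*S) - 50 = -50 + o² - 6*S)
√(-29129 + l(Z(11), -156)) = √(-29129 + (-50 + (-156)² - 6*3)) = √(-29129 + (-50 + 24336 - 18)) = √(-29129 + 24268) = √(-4861) = I*√4861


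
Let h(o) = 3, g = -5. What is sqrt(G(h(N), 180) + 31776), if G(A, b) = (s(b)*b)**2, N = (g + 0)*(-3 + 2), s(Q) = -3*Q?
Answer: 4*sqrt(590491986) ≈ 97200.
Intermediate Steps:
N = 5 (N = (-5 + 0)*(-3 + 2) = -5*(-1) = 5)
G(A, b) = 9*b**4 (G(A, b) = ((-3*b)*b)**2 = (-3*b**2)**2 = 9*b**4)
sqrt(G(h(N), 180) + 31776) = sqrt(9*180**4 + 31776) = sqrt(9*1049760000 + 31776) = sqrt(9447840000 + 31776) = sqrt(9447871776) = 4*sqrt(590491986)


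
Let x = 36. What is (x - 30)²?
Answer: 36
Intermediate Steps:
(x - 30)² = (36 - 30)² = 6² = 36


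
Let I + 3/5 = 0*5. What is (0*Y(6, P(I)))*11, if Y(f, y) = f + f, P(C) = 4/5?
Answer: 0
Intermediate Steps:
I = -3/5 (I = -3/5 + 0*5 = -3/5 + 0 = -3/5 ≈ -0.60000)
P(C) = 4/5 (P(C) = 4*(1/5) = 4/5)
Y(f, y) = 2*f
(0*Y(6, P(I)))*11 = (0*(2*6))*11 = (0*12)*11 = 0*11 = 0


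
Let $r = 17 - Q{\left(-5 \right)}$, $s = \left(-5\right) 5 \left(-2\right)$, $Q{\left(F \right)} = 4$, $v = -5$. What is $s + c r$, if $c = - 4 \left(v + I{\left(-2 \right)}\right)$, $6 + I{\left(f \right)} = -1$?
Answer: $674$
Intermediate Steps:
$I{\left(f \right)} = -7$ ($I{\left(f \right)} = -6 - 1 = -7$)
$s = 50$ ($s = \left(-25\right) \left(-2\right) = 50$)
$c = 48$ ($c = - 4 \left(-5 - 7\right) = \left(-4\right) \left(-12\right) = 48$)
$r = 13$ ($r = 17 - 4 = 13$)
$s + c r = 50 + 48 \cdot 13 = 50 + 624 = 674$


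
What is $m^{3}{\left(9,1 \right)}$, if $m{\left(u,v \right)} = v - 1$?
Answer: $0$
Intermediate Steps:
$m{\left(u,v \right)} = -1 + v$ ($m{\left(u,v \right)} = v - 1 = -1 + v$)
$m^{3}{\left(9,1 \right)} = \left(-1 + 1\right)^{3} = 0^{3} = 0$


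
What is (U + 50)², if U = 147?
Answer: 38809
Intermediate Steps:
(U + 50)² = (147 + 50)² = 197² = 38809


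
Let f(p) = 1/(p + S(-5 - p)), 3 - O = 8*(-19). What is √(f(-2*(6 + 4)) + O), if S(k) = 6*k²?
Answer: √274180830/1330 ≈ 12.450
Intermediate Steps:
O = 155 (O = 3 - 8*(-19) = 3 - 1*(-152) = 3 + 152 = 155)
f(p) = 1/(p + 6*(-5 - p)²)
√(f(-2*(6 + 4)) + O) = √(1/(-2*(6 + 4) + 6*(5 - 2*(6 + 4))²) + 155) = √(1/(-2*10 + 6*(5 - 2*10)²) + 155) = √(1/(-20 + 6*(5 - 20)²) + 155) = √(1/(-20 + 6*(-15)²) + 155) = √(1/(-20 + 6*225) + 155) = √(1/(-20 + 1350) + 155) = √(1/1330 + 155) = √(206151/1330) = √274180830/1330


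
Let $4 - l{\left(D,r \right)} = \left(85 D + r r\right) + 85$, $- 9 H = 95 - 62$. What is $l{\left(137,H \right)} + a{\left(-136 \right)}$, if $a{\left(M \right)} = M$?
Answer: $- \frac{106879}{9} \approx -11875.0$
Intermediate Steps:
$H = - \frac{11}{3}$ ($H = - \frac{95 - 62}{9} = \left(- \frac{1}{9}\right) 33 = - \frac{11}{3} \approx -3.6667$)
$l{\left(D,r \right)} = -81 - r^{2} - 85 D$ ($l{\left(D,r \right)} = 4 - \left(\left(85 D + r r\right) + 85\right) = 4 - \left(\left(85 D + r^{2}\right) + 85\right) = 4 - \left(\left(r^{2} + 85 D\right) + 85\right) = 4 - \left(85 + r^{2} + 85 D\right) = -81 - r^{2} - 85 D$)
$l{\left(137,H \right)} + a{\left(-136 \right)} = \left(-81 - \left(- \frac{11}{3}\right)^{2} - 11645\right) - 136 = \left(-81 - \frac{121}{9} - 11645\right) - 136 = - \frac{105655}{9} - 136 = - \frac{106879}{9}$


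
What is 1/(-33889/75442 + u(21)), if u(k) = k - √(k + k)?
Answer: 116964748706/2164675649161 + 5691495364*√42/2164675649161 ≈ 0.071073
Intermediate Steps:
u(k) = k - √2*√k (u(k) = k - √(2*k) = k - √2*√k)
1/(-33889/75442 + u(21)) = 1/(-33889/75442 + (21 - √2*√21)) = 1/(-33889*1/75442 + (21 - √42)) = 1/(-33889/75442 + (21 - √42)) = 1/(1550393/75442 - √42)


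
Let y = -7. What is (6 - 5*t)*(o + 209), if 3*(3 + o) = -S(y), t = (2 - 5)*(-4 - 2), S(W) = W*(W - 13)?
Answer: -13384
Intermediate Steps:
S(W) = W*(-13 + W)
t = 18 (t = -3*(-6) = 18)
o = -149/3 (o = -3 + (-(-7)*(-13 - 7))/3 = -3 + (-(-7)*(-20))/3 = -3 + (-1*140)/3 = -3 + (⅓)*(-140) = -3 - 140/3 = -149/3 ≈ -49.667)
(6 - 5*t)*(o + 209) = (6 - 5*18)*(-149/3 + 209) = (6 - 90)*(478/3) = -84*478/3 = -13384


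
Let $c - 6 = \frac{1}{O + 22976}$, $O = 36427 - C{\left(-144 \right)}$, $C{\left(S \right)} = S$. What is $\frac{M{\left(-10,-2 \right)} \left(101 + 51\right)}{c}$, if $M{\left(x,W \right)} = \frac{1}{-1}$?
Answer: $- \frac{9051144}{357283} \approx -25.333$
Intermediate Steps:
$M{\left(x,W \right)} = -1$
$O = 36571$ ($O = 36427 - -144 = 36427 + 144 = 36571$)
$c = \frac{357283}{59547}$ ($c = 6 + \frac{1}{36571 + 22976} = 6 + \frac{1}{59547} = \frac{357283}{59547} \approx 6.0$)
$\frac{M{\left(-10,-2 \right)} \left(101 + 51\right)}{c} = \frac{\left(-1\right) \left(101 + 51\right)}{\frac{357283}{59547}} = \left(-1\right) 152 \cdot \frac{59547}{357283} = \left(-152\right) \frac{59547}{357283} = - \frac{9051144}{357283}$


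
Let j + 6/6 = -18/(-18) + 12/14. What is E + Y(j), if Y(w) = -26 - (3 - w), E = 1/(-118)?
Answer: -23253/826 ≈ -28.151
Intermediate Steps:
E = -1/118 ≈ -0.0084746
j = 6/7 (j = -1 + (-18/(-18) + 12/14) = -1 + (-18*(-1/18) + 12*(1/14)) = -1 + (1 + 6/7) = -1 + 13/7 = 6/7 ≈ 0.85714)
Y(w) = -29 + w (Y(w) = -26 + (-3 + w) = -29 + w)
E + Y(j) = -1/118 + (-29 + 6/7) = -1/118 - 197/7 = -23253/826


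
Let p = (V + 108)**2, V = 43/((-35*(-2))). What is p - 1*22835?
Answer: -54085891/4900 ≈ -11038.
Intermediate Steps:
V = 43/70 ≈ 0.61429
p = 57805609/4900 (p = (43/70 + 108)**2 = (7603/70)**2 = 57805609/4900 ≈ 11797.)
p - 1*22835 = 57805609/4900 - 1*22835 = 57805609/4900 - 22835 = -54085891/4900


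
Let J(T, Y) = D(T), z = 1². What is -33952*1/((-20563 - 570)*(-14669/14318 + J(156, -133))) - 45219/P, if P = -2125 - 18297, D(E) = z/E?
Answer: 312198234530745/490714255558898 ≈ 0.63621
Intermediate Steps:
z = 1
D(E) = 1/E
P = -20422
J(T, Y) = 1/T
-33952*1/((-20563 - 570)*(-14669/14318 + J(156, -133))) - 45219/P = -33952*1/((-20563 - 570)*(-14669/14318 + 1/156)) - 45219/(-20422) = -33952*(-1/(21133*(-14669*1/14318 + 1/156))) - 45219*(-1/20422) = -33952*(-1/(21133*(-14669/14318 + 1/156))) + 45219/20422 = -33952/((-21133*(-1137023/1116804))) + 45219/20422 = -33952/24028707059/1116804 + 45219/20422 = -33952*1116804/24028707059 + 45219/20422 = -37917729408/24028707059 + 45219/20422 = 312198234530745/490714255558898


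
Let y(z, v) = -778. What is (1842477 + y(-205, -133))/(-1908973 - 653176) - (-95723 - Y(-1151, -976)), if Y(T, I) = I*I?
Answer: 2685896392852/2562149 ≈ 1.0483e+6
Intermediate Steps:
Y(T, I) = I**2
(1842477 + y(-205, -133))/(-1908973 - 653176) - (-95723 - Y(-1151, -976)) = (1842477 - 778)/(-1908973 - 653176) - (-95723 - 1*(-976)**2) = 1841699/(-2562149) - (-95723 - 1*952576) = 1841699*(-1/2562149) - (-95723 - 952576) = -1841699/2562149 - 1*(-1048299) = -1841699/2562149 + 1048299 = 2685896392852/2562149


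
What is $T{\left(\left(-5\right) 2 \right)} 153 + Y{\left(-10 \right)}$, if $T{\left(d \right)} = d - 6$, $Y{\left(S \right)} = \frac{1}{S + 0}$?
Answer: $- \frac{24481}{10} \approx -2448.1$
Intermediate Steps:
$Y{\left(S \right)} = \frac{1}{S}$
$T{\left(d \right)} = -6 + d$ ($T{\left(d \right)} = d - 6 = -6 + d$)
$T{\left(\left(-5\right) 2 \right)} 153 + Y{\left(-10 \right)} = \left(-6 - 10\right) 153 + \frac{1}{-10} = \left(-6 - 10\right) 153 - \frac{1}{10} = \left(-16\right) 153 - \frac{1}{10} = -2448 - \frac{1}{10} = - \frac{24481}{10}$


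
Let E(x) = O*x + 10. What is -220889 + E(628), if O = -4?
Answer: -223391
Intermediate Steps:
E(x) = 10 - 4*x (E(x) = -4*x + 10 = 10 - 4*x)
-220889 + E(628) = -220889 + (10 - 4*628) = -220889 + (10 - 2512) = -220889 - 2502 = -223391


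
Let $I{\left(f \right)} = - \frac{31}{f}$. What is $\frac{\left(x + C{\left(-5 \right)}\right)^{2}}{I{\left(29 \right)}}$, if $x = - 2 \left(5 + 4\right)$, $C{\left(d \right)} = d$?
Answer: $- \frac{15341}{31} \approx -494.87$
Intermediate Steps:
$x = -18$ ($x = \left(-2\right) 9 = -18$)
$\frac{\left(x + C{\left(-5 \right)}\right)^{2}}{I{\left(29 \right)}} = \frac{\left(-18 - 5\right)^{2}}{\left(-31\right) \frac{1}{29}} = \frac{\left(-23\right)^{2}}{\left(-31\right) \frac{1}{29}} = \frac{529}{- \frac{31}{29}} = 529 \left(- \frac{29}{31}\right) = - \frac{15341}{31}$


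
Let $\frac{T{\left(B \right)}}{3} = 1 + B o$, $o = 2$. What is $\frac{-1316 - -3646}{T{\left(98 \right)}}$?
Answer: $\frac{2330}{591} \approx 3.9425$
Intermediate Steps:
$T{\left(B \right)} = 3 + 6 B$ ($T{\left(B \right)} = 3 \left(1 + B 2\right) = 3 \left(1 + 2 B\right) = 3 + 6 B$)
$\frac{-1316 - -3646}{T{\left(98 \right)}} = \frac{-1316 - -3646}{3 + 6 \cdot 98} = \frac{-1316 + 3646}{3 + 588} = \frac{2330}{591}$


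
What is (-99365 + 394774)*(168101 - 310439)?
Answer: -42047926242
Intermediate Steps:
(-99365 + 394774)*(168101 - 310439) = 295409*(-142338) = -42047926242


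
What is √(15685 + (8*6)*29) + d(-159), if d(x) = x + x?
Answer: -318 + √17077 ≈ -187.32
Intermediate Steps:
d(x) = 2*x
√(15685 + (8*6)*29) + d(-159) = √(15685 + (8*6)*29) + 2*(-159) = √(15685 + 48*29) - 318 = √(15685 + 1392) - 318 = √17077 - 318 = -318 + √17077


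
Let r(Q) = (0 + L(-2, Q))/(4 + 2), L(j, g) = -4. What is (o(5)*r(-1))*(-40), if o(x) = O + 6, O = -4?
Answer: 160/3 ≈ 53.333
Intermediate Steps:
o(x) = 2 (o(x) = -4 + 6 = 2)
r(Q) = -2/3 (r(Q) = (0 - 4)/(4 + 2) = -4/6 = -4*1/6 = -2/3)
(o(5)*r(-1))*(-40) = (2*(-2/3))*(-40) = -4/3*(-40) = 160/3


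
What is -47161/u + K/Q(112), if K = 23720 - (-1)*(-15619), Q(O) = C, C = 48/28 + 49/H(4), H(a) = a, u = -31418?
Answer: 310648785/534106 ≈ 581.62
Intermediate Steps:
C = 391/28 (C = 48/28 + 49/4 = 48*(1/28) + 49*(1/4) = 12/7 + 49/4 = 391/28 ≈ 13.964)
Q(O) = 391/28
K = 8101 (K = 23720 - 1*15619 = 23720 - 15619 = 8101)
-47161/u + K/Q(112) = -47161/(-31418) + 8101/(391/28) = -47161*(-1/31418) + 8101*(28/391) = 47161/31418 + 226828/391 = 310648785/534106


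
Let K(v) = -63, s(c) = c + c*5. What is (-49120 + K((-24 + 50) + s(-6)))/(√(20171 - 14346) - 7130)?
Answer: 70134958/10166215 + 49183*√233/10166215 ≈ 6.9727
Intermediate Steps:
s(c) = 6*c (s(c) = c + 5*c = 6*c)
(-49120 + K((-24 + 50) + s(-6)))/(√(20171 - 14346) - 7130) = (-49120 - 63)/(√(20171 - 14346) - 7130) = -49183/(√5825 - 7130) = -49183/(5*√233 - 7130) = -49183/(-7130 + 5*√233)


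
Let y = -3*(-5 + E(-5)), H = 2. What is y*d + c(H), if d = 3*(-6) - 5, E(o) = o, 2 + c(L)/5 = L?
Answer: -690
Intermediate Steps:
c(L) = -10 + 5*L
y = 30 (y = -3*(-5 - 5) = -3*(-10) = 30)
d = -23 (d = -18 - 5 = -23)
y*d + c(H) = 30*(-23) + (-10 + 5*2) = -690 + (-10 + 10) = -690 + 0 = -690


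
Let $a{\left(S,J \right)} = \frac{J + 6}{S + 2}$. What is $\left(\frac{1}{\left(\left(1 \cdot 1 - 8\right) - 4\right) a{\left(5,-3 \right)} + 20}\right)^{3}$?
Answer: $\frac{343}{1225043} \approx 0.00027999$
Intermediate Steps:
$a{\left(S,J \right)} = \frac{6 + J}{2 + S}$
$\left(\frac{1}{\left(\left(1 \cdot 1 - 8\right) - 4\right) a{\left(5,-3 \right)} + 20}\right)^{3} = \left(\frac{1}{\left(\left(1 \cdot 1 - 8\right) - 4\right) \frac{6 - 3}{2 + 5} + 20}\right)^{3} = \left(\frac{1}{\left(\left(1 - 8\right) - 4\right) \frac{1}{7} \cdot 3 + 20}\right)^{3} = \left(\frac{1}{\left(-7 - 4\right) \frac{3}{7} + 20}\right)^{3} = \left(\frac{1}{\left(-11\right) \frac{3}{7} + 20}\right)^{3} = \left(\frac{1}{- \frac{33}{7} + 20}\right)^{3} = \left(\frac{1}{\frac{107}{7}}\right)^{3} = \left(\frac{7}{107}\right)^{3} = \frac{343}{1225043}$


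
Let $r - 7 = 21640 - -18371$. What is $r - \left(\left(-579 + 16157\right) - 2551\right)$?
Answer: $26991$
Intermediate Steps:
$r = 40018$ ($r = 7 + \left(21640 - -18371\right) = 7 + \left(21640 + 18371\right) = 7 + 40011 = 40018$)
$r - \left(\left(-579 + 16157\right) - 2551\right) = 40018 - \left(\left(-579 + 16157\right) - 2551\right) = 40018 - \left(15578 - 2551\right) = 40018 - 13027 = 26991$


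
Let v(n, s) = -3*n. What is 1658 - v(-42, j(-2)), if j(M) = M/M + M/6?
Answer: 1532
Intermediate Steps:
j(M) = 1 + M/6 (j(M) = 1 + M*(⅙) = 1 + M/6)
1658 - v(-42, j(-2)) = 1658 - (-3)*(-42) = 1658 - 1*126 = 1658 - 126 = 1532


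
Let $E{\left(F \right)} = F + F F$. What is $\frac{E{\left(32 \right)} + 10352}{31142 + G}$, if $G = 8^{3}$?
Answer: $\frac{5704}{15827} \approx 0.3604$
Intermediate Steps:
$G = 512$
$E{\left(F \right)} = F + F^{2}$
$\frac{E{\left(32 \right)} + 10352}{31142 + G} = \frac{32 \left(1 + 32\right) + 10352}{31142 + 512} = \frac{32 \cdot 33 + 10352}{31654} = \left(1056 + 10352\right) \frac{1}{31654} = 11408 \cdot \frac{1}{31654} = \frac{5704}{15827}$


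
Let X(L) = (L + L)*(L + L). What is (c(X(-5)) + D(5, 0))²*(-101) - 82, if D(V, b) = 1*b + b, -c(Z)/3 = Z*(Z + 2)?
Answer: -94572360082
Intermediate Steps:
X(L) = 4*L² (X(L) = (2*L)*(2*L) = 4*L²)
c(Z) = -3*Z*(2 + Z) (c(Z) = -3*Z*(Z + 2) = -3*Z*(2 + Z))
D(V, b) = 2*b (D(V, b) = b + b = 2*b)
(c(X(-5)) + D(5, 0))²*(-101) - 82 = (-3*4*(-5)²*(2 + 4*(-5)²) + 2*0)²*(-101) - 82 = (-3*4*25*(2 + 4*25) + 0)²*(-101) - 82 = (-3*100*(2 + 100) + 0)²*(-101) - 82 = (-3*100*102 + 0)²*(-101) - 82 = (-30600 + 0)²*(-101) - 82 = (-30600)²*(-101) - 82 = 936360000*(-101) - 82 = -94572360000 - 82 = -94572360082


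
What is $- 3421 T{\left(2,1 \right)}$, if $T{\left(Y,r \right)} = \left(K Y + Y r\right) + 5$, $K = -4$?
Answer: $3421$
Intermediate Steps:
$T{\left(Y,r \right)} = 5 - 4 Y + Y r$ ($T{\left(Y,r \right)} = \left(- 4 Y + Y r\right) + 5 = 5 - 4 Y + Y r$)
$- 3421 T{\left(2,1 \right)} = - 3421 \left(5 - 8 + 2 \cdot 1\right) = - 3421 \left(5 - 8 + 2\right) = \left(-3421\right) \left(-1\right) = 3421$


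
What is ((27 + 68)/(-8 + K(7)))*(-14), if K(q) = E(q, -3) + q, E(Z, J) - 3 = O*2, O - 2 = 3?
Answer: -665/6 ≈ -110.83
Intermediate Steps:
O = 5 (O = 2 + 3 = 5)
E(Z, J) = 13 (E(Z, J) = 3 + 5*2 = 3 + 10 = 13)
K(q) = 13 + q
((27 + 68)/(-8 + K(7)))*(-14) = ((27 + 68)/(-8 + (13 + 7)))*(-14) = (95/(-8 + 20))*(-14) = (95/12)*(-14) = -665/6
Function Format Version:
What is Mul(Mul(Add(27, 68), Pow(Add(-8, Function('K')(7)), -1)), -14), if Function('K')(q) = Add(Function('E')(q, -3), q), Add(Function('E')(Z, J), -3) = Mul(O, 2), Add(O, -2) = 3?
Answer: Rational(-665, 6) ≈ -110.83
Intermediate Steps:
O = 5 (O = Add(2, 3) = 5)
Function('E')(Z, J) = 13 (Function('E')(Z, J) = Add(3, Mul(5, 2)) = Add(3, 10) = 13)
Function('K')(q) = Add(13, q)
Mul(Mul(Add(27, 68), Pow(Add(-8, Function('K')(7)), -1)), -14) = Mul(Mul(Add(27, 68), Pow(Add(-8, Add(13, 7)), -1)), -14) = Mul(Mul(95, Pow(Add(-8, 20), -1)), -14) = Mul(Mul(95, Pow(12, -1)), -14) = Mul(Mul(95, Rational(1, 12)), -14) = Mul(Rational(95, 12), -14) = Rational(-665, 6)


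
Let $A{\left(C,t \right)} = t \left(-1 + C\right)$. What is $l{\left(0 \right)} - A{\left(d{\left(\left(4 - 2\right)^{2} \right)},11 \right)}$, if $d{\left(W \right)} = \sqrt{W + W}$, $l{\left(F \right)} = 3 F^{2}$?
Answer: $11 - 22 \sqrt{2} \approx -20.113$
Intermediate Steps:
$d{\left(W \right)} = \sqrt{2} \sqrt{W}$ ($d{\left(W \right)} = \sqrt{2 W} = \sqrt{2} \sqrt{W}$)
$l{\left(0 \right)} - A{\left(d{\left(\left(4 - 2\right)^{2} \right)},11 \right)} = 3 \cdot 0^{2} - 11 \left(-1 + \sqrt{2} \sqrt{\left(4 - 2\right)^{2}}\right) = 3 \cdot 0 - 11 \left(-1 + \sqrt{2} \sqrt{2^{2}}\right) = 0 - 11 \left(-1 + \sqrt{2} \sqrt{4}\right) = 0 - 11 \left(-1 + \sqrt{2} \cdot 2\right) = 0 - 11 \left(-1 + 2 \sqrt{2}\right) = 0 - \left(-11 + 22 \sqrt{2}\right) = 0 + \left(11 - 22 \sqrt{2}\right) = 11 - 22 \sqrt{2}$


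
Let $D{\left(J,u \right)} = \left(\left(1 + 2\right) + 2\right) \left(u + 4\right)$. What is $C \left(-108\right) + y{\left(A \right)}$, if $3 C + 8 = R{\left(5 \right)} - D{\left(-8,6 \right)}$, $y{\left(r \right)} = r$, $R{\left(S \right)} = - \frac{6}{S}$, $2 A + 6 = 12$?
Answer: $\frac{10671}{5} \approx 2134.2$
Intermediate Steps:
$A = 3$ ($A = -3 + \frac{1}{2} \cdot 12 = -3 + 6 = 3$)
$D{\left(J,u \right)} = 20 + 5 u$ ($D{\left(J,u \right)} = \left(3 + 2\right) \left(4 + u\right) = 5 \left(4 + u\right) = 20 + 5 u$)
$C = - \frac{296}{15}$ ($C = - \frac{8}{3} + \frac{- \frac{6}{5} - \left(20 + 5 \cdot 6\right)}{3} = - \frac{8}{3} + \frac{\left(-6\right) \frac{1}{5} - \left(20 + 30\right)}{3} = - \frac{8}{3} + \frac{- \frac{6}{5} - 50}{3} = - \frac{8}{3} + \frac{1}{3} \left(- \frac{256}{5}\right) = - \frac{8}{3} - \frac{256}{15} = - \frac{296}{15} \approx -19.733$)
$C \left(-108\right) + y{\left(A \right)} = \left(- \frac{296}{15}\right) \left(-108\right) + 3 = \frac{10656}{5} + 3 = \frac{10671}{5}$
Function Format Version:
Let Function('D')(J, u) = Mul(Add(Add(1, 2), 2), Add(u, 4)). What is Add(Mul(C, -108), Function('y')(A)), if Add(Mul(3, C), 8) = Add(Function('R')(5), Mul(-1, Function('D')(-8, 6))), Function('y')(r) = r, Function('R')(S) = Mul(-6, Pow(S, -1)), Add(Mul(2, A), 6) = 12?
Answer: Rational(10671, 5) ≈ 2134.2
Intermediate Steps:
A = 3 (A = Add(-3, Mul(Rational(1, 2), 12)) = Add(-3, 6) = 3)
Function('D')(J, u) = Add(20, Mul(5, u)) (Function('D')(J, u) = Mul(Add(3, 2), Add(4, u)) = Mul(5, Add(4, u)) = Add(20, Mul(5, u)))
C = Rational(-296, 15) (C = Add(Rational(-8, 3), Mul(Rational(1, 3), Add(Mul(-6, Pow(5, -1)), Mul(-1, Add(20, Mul(5, 6)))))) = Add(Rational(-8, 3), Mul(Rational(1, 3), Add(Mul(-6, Rational(1, 5)), Mul(-1, Add(20, 30))))) = Add(Rational(-8, 3), Mul(Rational(1, 3), Add(Rational(-6, 5), Mul(-1, 50)))) = Add(Rational(-8, 3), Mul(Rational(1, 3), Add(Rational(-6, 5), -50))) = Add(Rational(-8, 3), Mul(Rational(1, 3), Rational(-256, 5))) = Add(Rational(-8, 3), Rational(-256, 15)) = Rational(-296, 15) ≈ -19.733)
Add(Mul(C, -108), Function('y')(A)) = Add(Mul(Rational(-296, 15), -108), 3) = Add(Rational(10656, 5), 3) = Rational(10671, 5)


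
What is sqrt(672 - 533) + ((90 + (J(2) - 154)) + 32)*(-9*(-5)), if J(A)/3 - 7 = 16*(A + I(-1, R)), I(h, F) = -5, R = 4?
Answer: -6975 + sqrt(139) ≈ -6963.2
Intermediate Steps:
J(A) = -219 + 48*A (J(A) = 21 + 3*(16*(A - 5)) = 21 + 3*(16*(-5 + A)) = 21 + 3*(-80 + 16*A) = 21 + (-240 + 48*A) = -219 + 48*A)
sqrt(672 - 533) + ((90 + (J(2) - 154)) + 32)*(-9*(-5)) = sqrt(672 - 533) + ((90 + ((-219 + 48*2) - 154)) + 32)*(-9*(-5)) = sqrt(139) + ((90 + ((-219 + 96) - 154)) + 32)*45 = sqrt(139) + ((90 + (-123 - 154)) + 32)*45 = sqrt(139) + ((90 - 277) + 32)*45 = sqrt(139) + (-187 + 32)*45 = sqrt(139) - 155*45 = sqrt(139) - 6975 = -6975 + sqrt(139)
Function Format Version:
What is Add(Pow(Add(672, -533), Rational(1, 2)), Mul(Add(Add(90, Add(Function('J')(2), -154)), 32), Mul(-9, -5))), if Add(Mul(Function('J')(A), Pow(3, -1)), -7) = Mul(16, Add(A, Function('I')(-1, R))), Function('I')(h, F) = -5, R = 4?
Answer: Add(-6975, Pow(139, Rational(1, 2))) ≈ -6963.2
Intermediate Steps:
Function('J')(A) = Add(-219, Mul(48, A)) (Function('J')(A) = Add(21, Mul(3, Mul(16, Add(A, -5)))) = Add(21, Mul(3, Mul(16, Add(-5, A)))) = Add(21, Mul(3, Add(-80, Mul(16, A)))) = Add(21, Add(-240, Mul(48, A))) = Add(-219, Mul(48, A)))
Add(Pow(Add(672, -533), Rational(1, 2)), Mul(Add(Add(90, Add(Function('J')(2), -154)), 32), Mul(-9, -5))) = Add(Pow(Add(672, -533), Rational(1, 2)), Mul(Add(Add(90, Add(Add(-219, Mul(48, 2)), -154)), 32), Mul(-9, -5))) = Add(Pow(139, Rational(1, 2)), Mul(Add(Add(90, Add(Add(-219, 96), -154)), 32), 45)) = Add(Pow(139, Rational(1, 2)), Mul(Add(Add(90, Add(-123, -154)), 32), 45)) = Add(Pow(139, Rational(1, 2)), Mul(Add(Add(90, -277), 32), 45)) = Add(Pow(139, Rational(1, 2)), Mul(Add(-187, 32), 45)) = Add(Pow(139, Rational(1, 2)), Mul(-155, 45)) = Add(Pow(139, Rational(1, 2)), -6975) = Add(-6975, Pow(139, Rational(1, 2)))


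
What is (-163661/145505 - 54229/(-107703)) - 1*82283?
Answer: -1289493372399283/15671325015 ≈ -82284.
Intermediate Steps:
(-163661/145505 - 54229/(-107703)) - 1*82283 = (-163661*1/145505 - 54229*(-1/107703)) - 82283 = (-163661/145505 + 54229/107703) - 82283 = -9736190038/15671325015 - 82283 = -1289493372399283/15671325015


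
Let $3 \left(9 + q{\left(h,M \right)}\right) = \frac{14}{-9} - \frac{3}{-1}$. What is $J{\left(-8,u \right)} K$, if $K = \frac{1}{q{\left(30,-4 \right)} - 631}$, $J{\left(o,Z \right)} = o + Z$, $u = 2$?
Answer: $\frac{162}{17267} \approx 0.0093821$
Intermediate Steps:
$q{\left(h,M \right)} = - \frac{230}{27}$ ($q{\left(h,M \right)} = -9 + \frac{\frac{14}{-9} - \frac{3}{-1}}{3} = -9 + \frac{14 \left(- \frac{1}{9}\right) - -3}{3} = -9 + \frac{- \frac{14}{9} + 3}{3} = -9 + \frac{1}{3} \cdot \frac{13}{9} = -9 + \frac{13}{27} = - \frac{230}{27}$)
$J{\left(o,Z \right)} = Z + o$
$K = - \frac{27}{17267}$ ($K = \frac{1}{- \frac{230}{27} - 631} = \frac{1}{- \frac{17267}{27}} = - \frac{27}{17267} \approx -0.0015637$)
$J{\left(-8,u \right)} K = \left(2 - 8\right) \left(- \frac{27}{17267}\right) = \left(-6\right) \left(- \frac{27}{17267}\right) = \frac{162}{17267}$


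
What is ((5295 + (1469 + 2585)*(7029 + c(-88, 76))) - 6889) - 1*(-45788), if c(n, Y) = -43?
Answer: 28365438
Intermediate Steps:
((5295 + (1469 + 2585)*(7029 + c(-88, 76))) - 6889) - 1*(-45788) = ((5295 + (1469 + 2585)*(7029 - 43)) - 6889) - 1*(-45788) = ((5295 + 4054*6986) - 6889) + 45788 = ((5295 + 28321244) - 6889) + 45788 = (28326539 - 6889) + 45788 = 28319650 + 45788 = 28365438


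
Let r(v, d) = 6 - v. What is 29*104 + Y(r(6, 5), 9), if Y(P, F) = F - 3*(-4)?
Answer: 3037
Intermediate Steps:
Y(P, F) = 12 + F (Y(P, F) = F + 12 = 12 + F)
29*104 + Y(r(6, 5), 9) = 29*104 + (12 + 9) = 3016 + 21 = 3037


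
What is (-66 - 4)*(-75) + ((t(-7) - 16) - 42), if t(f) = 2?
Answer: 5194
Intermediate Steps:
(-66 - 4)*(-75) + ((t(-7) - 16) - 42) = (-66 - 4)*(-75) + ((2 - 16) - 42) = -70*(-75) + (-14 - 42) = 5250 - 56 = 5194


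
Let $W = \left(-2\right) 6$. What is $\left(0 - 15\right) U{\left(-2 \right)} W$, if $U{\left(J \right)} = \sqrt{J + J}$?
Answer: $360 i \approx 360.0 i$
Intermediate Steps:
$U{\left(J \right)} = \sqrt{2} \sqrt{J}$ ($U{\left(J \right)} = \sqrt{2 J} = \sqrt{2} \sqrt{J}$)
$W = -12$
$\left(0 - 15\right) U{\left(-2 \right)} W = \left(0 - 15\right) \sqrt{2} \sqrt{-2} \left(-12\right) = \left(0 - 15\right) \sqrt{2} i \sqrt{2} \left(-12\right) = - 15 \cdot 2 i \left(-12\right) = - 30 i \left(-12\right) = 360 i$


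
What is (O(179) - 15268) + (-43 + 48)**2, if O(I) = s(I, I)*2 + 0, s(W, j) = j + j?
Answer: -14527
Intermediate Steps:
s(W, j) = 2*j
O(I) = 4*I (O(I) = (2*I)*2 + 0 = 4*I + 0 = 4*I)
(O(179) - 15268) + (-43 + 48)**2 = (4*179 - 15268) + (-43 + 48)**2 = (716 - 15268) + 5**2 = -14552 + 25 = -14527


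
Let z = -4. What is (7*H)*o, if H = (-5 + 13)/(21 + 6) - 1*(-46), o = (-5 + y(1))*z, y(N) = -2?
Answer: 245000/27 ≈ 9074.1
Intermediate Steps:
o = 28 (o = (-5 - 2)*(-4) = -7*(-4) = 28)
H = 1250/27 (H = 8/27 + 46 = 1250/27 ≈ 46.296)
(7*H)*o = (7*(1250/27))*28 = (8750/27)*28 = 245000/27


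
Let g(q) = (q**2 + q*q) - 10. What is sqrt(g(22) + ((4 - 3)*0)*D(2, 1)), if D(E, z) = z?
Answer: sqrt(958) ≈ 30.952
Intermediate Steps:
g(q) = -10 + 2*q**2 (g(q) = (q**2 + q**2) - 10 = 2*q**2 - 10 = -10 + 2*q**2)
sqrt(g(22) + ((4 - 3)*0)*D(2, 1)) = sqrt((-10 + 2*22**2) + ((4 - 3)*0)*1) = sqrt((-10 + 2*484) + (1*0)*1) = sqrt((-10 + 968) + 0*1) = sqrt(958 + 0) = sqrt(958)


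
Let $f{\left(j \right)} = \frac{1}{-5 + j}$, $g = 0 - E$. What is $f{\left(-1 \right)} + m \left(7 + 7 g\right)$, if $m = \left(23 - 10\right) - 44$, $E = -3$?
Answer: $- \frac{5209}{6} \approx -868.17$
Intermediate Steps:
$m = -31$ ($m = 13 - 44 = -31$)
$g = 3$ ($g = 0 - -3 = 0 + 3 = 3$)
$f{\left(-1 \right)} + m \left(7 + 7 g\right) = \frac{1}{-5 - 1} - 31 \left(7 + 7 \cdot 3\right) = \frac{1}{-6} - 31 \left(7 + 21\right) = - \frac{1}{6} - 868 = - \frac{5209}{6}$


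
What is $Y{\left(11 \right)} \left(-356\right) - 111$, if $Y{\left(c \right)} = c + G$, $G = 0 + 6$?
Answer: $-6163$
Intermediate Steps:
$G = 6$
$Y{\left(c \right)} = 6 + c$ ($Y{\left(c \right)} = c + 6 = 6 + c$)
$Y{\left(11 \right)} \left(-356\right) - 111 = \left(6 + 11\right) \left(-356\right) - 111 = 17 \left(-356\right) - 111 = -6052 - 111 = -6163$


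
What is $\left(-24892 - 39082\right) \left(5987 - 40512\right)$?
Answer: $2208702350$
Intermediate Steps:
$\left(-24892 - 39082\right) \left(5987 - 40512\right) = \left(-63974\right) \left(-34525\right) = 2208702350$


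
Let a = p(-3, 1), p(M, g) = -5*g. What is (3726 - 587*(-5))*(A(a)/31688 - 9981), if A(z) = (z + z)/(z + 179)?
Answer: -183285273254801/2756856 ≈ -6.6483e+7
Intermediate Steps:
a = -5 (a = -5*1 = -5)
A(z) = 2*z/(179 + z) (A(z) = (2*z)/(179 + z) = 2*z/(179 + z))
(3726 - 587*(-5))*(A(a)/31688 - 9981) = (3726 - 587*(-5))*((2*(-5)/(179 - 5))/31688 - 9981) = (3726 + 2935)*((2*(-5)/174)*(1/31688) - 9981) = 6661*((2*(-5)*(1/174))*(1/31688) - 9981) = 6661*(-5/87*1/31688 - 9981) = 6661*(-5/2756856 - 9981) = 6661*(-27516179741/2756856) = -183285273254801/2756856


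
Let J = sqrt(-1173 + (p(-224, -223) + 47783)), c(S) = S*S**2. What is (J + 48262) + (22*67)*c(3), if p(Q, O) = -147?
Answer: 88060 + sqrt(46463) ≈ 88276.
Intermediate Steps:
c(S) = S**3
J = sqrt(46463) (J = sqrt(-1173 + (-147 + 47783)) = sqrt(-1173 + 47636) = sqrt(46463) ≈ 215.55)
(J + 48262) + (22*67)*c(3) = (sqrt(46463) + 48262) + (22*67)*3**3 = (48262 + sqrt(46463)) + 1474*27 = (48262 + sqrt(46463)) + 39798 = 88060 + sqrt(46463)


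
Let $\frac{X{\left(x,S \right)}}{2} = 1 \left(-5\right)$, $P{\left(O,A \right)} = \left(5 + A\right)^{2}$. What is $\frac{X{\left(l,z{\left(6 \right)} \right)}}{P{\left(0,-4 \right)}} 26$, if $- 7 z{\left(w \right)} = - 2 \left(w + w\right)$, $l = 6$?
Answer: $-260$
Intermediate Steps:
$z{\left(w \right)} = \frac{4 w}{7}$ ($z{\left(w \right)} = - \frac{\left(-2\right) \left(w + w\right)}{7} = - \frac{\left(-2\right) 2 w}{7} = - \frac{\left(-4\right) w}{7} = \frac{4 w}{7}$)
$X{\left(x,S \right)} = -10$ ($X{\left(x,S \right)} = 2 \cdot 1 \left(-5\right) = 2 \left(-5\right) = -10$)
$\frac{X{\left(l,z{\left(6 \right)} \right)}}{P{\left(0,-4 \right)}} 26 = - \frac{10}{\left(5 - 4\right)^{2}} \cdot 26 = - \frac{10}{1^{2}} \cdot 26 = - \frac{10}{1} \cdot 26 = \left(-10\right) 1 \cdot 26 = \left(-10\right) 26 = -260$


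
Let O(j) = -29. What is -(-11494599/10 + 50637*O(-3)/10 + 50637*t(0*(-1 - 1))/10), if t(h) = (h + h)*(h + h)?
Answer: 6481536/5 ≈ 1.2963e+6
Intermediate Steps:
t(h) = 4*h² (t(h) = (2*h)*(2*h) = 4*h²)
-(-11494599/10 + 50637*O(-3)/10 + 50637*t(0*(-1 - 1))/10) = -50637/(10/((4*(0*(-1 - 1))² - 227) - 29)) = -50637/(10/((4*(0*(-2))² - 227) - 29)) = -50637/(10/((4*0² - 227) - 29)) = -50637/(10/((4*0 - 227) - 29)) = -50637/(10/((0 - 227) - 29)) = -50637/(10/(-227 - 29)) = -50637/(10/(-256)) = -50637/((-1/256*10)) = -50637/(-5/128) = -50637*(-128/5) = 6481536/5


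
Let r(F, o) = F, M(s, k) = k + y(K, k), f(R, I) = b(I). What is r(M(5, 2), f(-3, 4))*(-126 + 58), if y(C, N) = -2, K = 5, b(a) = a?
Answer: 0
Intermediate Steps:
f(R, I) = I
M(s, k) = -2 + k (M(s, k) = k - 2 = -2 + k)
r(M(5, 2), f(-3, 4))*(-126 + 58) = (-2 + 2)*(-126 + 58) = 0*(-68) = 0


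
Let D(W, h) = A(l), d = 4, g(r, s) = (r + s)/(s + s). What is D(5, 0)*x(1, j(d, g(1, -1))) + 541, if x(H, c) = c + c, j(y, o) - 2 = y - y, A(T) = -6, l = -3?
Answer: 517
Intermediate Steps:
g(r, s) = (r + s)/(2*s) (g(r, s) = (r + s)/((2*s)) = (r + s)*(1/(2*s)) = (r + s)/(2*s))
D(W, h) = -6
j(y, o) = 2 (j(y, o) = 2 + (y - y) = 2 + 0 = 2)
x(H, c) = 2*c
D(5, 0)*x(1, j(d, g(1, -1))) + 541 = -12*2 + 541 = -6*4 + 541 = -24 + 541 = 517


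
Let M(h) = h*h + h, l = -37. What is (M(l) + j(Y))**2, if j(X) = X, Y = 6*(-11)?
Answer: 1602756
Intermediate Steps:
Y = -66
M(h) = h + h**2 (M(h) = h**2 + h = h + h**2)
(M(l) + j(Y))**2 = (-37*(1 - 37) - 66)**2 = (-37*(-36) - 66)**2 = (1332 - 66)**2 = 1266**2 = 1602756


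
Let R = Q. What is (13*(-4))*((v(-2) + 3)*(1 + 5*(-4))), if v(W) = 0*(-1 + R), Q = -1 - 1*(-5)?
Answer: 2964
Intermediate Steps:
Q = 4 (Q = -1 + 5 = 4)
R = 4
v(W) = 0 (v(W) = 0*(-1 + 4) = 0*3 = 0)
(13*(-4))*((v(-2) + 3)*(1 + 5*(-4))) = (13*(-4))*((0 + 3)*(1 + 5*(-4))) = -156*(1 - 20) = -156*(-19) = -52*(-57) = 2964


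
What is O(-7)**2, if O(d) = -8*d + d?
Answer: 2401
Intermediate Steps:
O(d) = -7*d
O(-7)**2 = (-7*(-7))**2 = 49**2 = 2401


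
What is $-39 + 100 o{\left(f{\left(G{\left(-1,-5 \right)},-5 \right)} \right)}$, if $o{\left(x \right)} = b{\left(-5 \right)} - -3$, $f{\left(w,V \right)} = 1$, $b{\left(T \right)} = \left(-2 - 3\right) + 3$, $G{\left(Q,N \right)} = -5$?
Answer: $61$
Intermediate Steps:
$b{\left(T \right)} = -2$ ($b{\left(T \right)} = -5 + 3 = -2$)
$o{\left(x \right)} = 1$ ($o{\left(x \right)} = -2 - -3 = -2 + 3 = 1$)
$-39 + 100 o{\left(f{\left(G{\left(-1,-5 \right)},-5 \right)} \right)} = -39 + 100 \cdot 1 = -39 + 100 = 61$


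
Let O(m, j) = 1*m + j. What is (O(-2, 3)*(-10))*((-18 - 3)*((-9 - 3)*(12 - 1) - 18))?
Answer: -31500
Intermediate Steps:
O(m, j) = j + m (O(m, j) = m + j = j + m)
(O(-2, 3)*(-10))*((-18 - 3)*((-9 - 3)*(12 - 1) - 18)) = ((3 - 2)*(-10))*((-18 - 3)*((-9 - 3)*(12 - 1) - 18)) = (1*(-10))*(-21*(-12*11 - 18)) = -(-210)*(-132 - 18) = -(-210)*(-150) = -10*3150 = -31500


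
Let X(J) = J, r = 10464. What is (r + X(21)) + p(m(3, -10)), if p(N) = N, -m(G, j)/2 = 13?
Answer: 10459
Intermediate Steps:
m(G, j) = -26 (m(G, j) = -2*13 = -26)
(r + X(21)) + p(m(3, -10)) = (10464 + 21) - 26 = 10485 - 26 = 10459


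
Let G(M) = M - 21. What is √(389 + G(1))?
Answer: 3*√41 ≈ 19.209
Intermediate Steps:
G(M) = -21 + M
√(389 + G(1)) = √(389 + (-21 + 1)) = √(389 - 20) = √369 = 3*√41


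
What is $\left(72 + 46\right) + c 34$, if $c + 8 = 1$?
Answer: $-120$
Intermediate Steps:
$c = -7$ ($c = -8 + 1 = -7$)
$\left(72 + 46\right) + c 34 = \left(72 + 46\right) - 238 = 118 - 238 = -120$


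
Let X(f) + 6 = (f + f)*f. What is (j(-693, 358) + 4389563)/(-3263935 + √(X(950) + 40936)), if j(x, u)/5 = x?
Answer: -2863187755126/2130653967659 - 4386098*√1845930/10653269838295 ≈ -1.3444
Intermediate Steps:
j(x, u) = 5*x
X(f) = -6 + 2*f² (X(f) = -6 + (f + f)*f = -6 + (2*f)*f = -6 + 2*f²)
(j(-693, 358) + 4389563)/(-3263935 + √(X(950) + 40936)) = (5*(-693) + 4389563)/(-3263935 + √((-6 + 2*950²) + 40936)) = (-3465 + 4389563)/(-3263935 + √((-6 + 2*902500) + 40936)) = 4386098/(-3263935 + √((-6 + 1805000) + 40936)) = 4386098/(-3263935 + √(1804994 + 40936)) = 4386098/(-3263935 + √1845930)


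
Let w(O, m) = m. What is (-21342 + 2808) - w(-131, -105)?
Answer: -18429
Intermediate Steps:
(-21342 + 2808) - w(-131, -105) = (-21342 + 2808) - 1*(-105) = -18534 + 105 = -18429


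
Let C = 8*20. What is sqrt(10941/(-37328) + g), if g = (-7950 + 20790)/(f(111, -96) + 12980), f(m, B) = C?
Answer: sqrt(2857161518751)/2043708 ≈ 0.82708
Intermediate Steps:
C = 160
f(m, B) = 160
g = 214/219 (g = (-7950 + 20790)/(160 + 12980) = 12840/13140 = 12840*(1/13140) = 214/219 ≈ 0.97717)
sqrt(10941/(-37328) + g) = sqrt(10941/(-37328) + 214/219) = sqrt(10941*(-1/37328) + 214/219) = sqrt(-10941/37328 + 214/219) = sqrt(5592113/8174832) = sqrt(2857161518751)/2043708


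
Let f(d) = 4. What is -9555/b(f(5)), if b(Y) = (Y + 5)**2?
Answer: -3185/27 ≈ -117.96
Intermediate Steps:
b(Y) = (5 + Y)**2
-9555/b(f(5)) = -9555/(5 + 4)**2 = -9555/(9**2) = -9555/81 = -9555*1/81 = -3185/27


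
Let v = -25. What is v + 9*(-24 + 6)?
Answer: -187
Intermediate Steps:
v + 9*(-24 + 6) = -25 + 9*(-24 + 6) = -25 + 9*(-18) = -25 - 162 = -187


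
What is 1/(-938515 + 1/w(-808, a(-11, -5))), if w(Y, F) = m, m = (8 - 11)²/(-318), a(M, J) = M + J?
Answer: -3/2815651 ≈ -1.0655e-6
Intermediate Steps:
a(M, J) = J + M
m = -3/106 (m = (-3)²*(-1/318) = 9*(-1/318) = -3/106 ≈ -0.028302)
w(Y, F) = -3/106
1/(-938515 + 1/w(-808, a(-11, -5))) = 1/(-938515 + 1/(-3/106)) = 1/(-938515 - 106/3) = 1/(-2815651/3) = -3/2815651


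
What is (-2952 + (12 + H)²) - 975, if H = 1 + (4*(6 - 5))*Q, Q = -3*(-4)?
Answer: -206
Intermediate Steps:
Q = 12
H = 49 (H = 1 + (4*(6 - 5))*12 = 1 + (4*1)*12 = 1 + 4*12 = 1 + 48 = 49)
(-2952 + (12 + H)²) - 975 = (-2952 + (12 + 49)²) - 975 = (-2952 + 61²) - 975 = (-2952 + 3721) - 975 = 769 - 975 = -206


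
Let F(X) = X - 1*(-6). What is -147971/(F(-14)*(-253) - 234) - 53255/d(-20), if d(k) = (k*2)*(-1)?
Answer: -10124529/7160 ≈ -1414.0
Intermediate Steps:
F(X) = 6 + X (F(X) = X + 6 = 6 + X)
d(k) = -2*k (d(k) = (2*k)*(-1) = -2*k)
-147971/(F(-14)*(-253) - 234) - 53255/d(-20) = -147971/((6 - 14)*(-253) - 234) - 53255/((-2*(-20))) = -147971/(-8*(-253) - 234) - 53255/40 = -147971/(2024 - 234) - 53255*1/40 = -147971/1790 - 10651/8 = -10124529/7160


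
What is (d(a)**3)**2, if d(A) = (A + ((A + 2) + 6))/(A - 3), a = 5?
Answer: 531441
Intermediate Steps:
d(A) = (8 + 2*A)/(-3 + A) (d(A) = (A + ((2 + A) + 6))/(-3 + A) = (A + (8 + A))/(-3 + A) = (8 + 2*A)/(-3 + A))
(d(a)**3)**2 = ((2*(4 + 5)/(-3 + 5))**3)**2 = ((2*9/2)**3)**2 = ((2*(1/2)*9)**3)**2 = (9**3)**2 = 729**2 = 531441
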